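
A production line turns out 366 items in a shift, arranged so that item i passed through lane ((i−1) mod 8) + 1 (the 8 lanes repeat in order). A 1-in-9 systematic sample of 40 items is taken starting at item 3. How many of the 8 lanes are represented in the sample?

8

Consecutive selections differ by k = 9, so their lane numbers differ by 9 mod 8 = 1.
gcd(9, 8) = 1, so the sample visits 8/1 = 8 distinct residues mod 8.
Start 3 is lane 3; the lanes hit are 1, 2, 3, 4, 5, 6, 7, 8.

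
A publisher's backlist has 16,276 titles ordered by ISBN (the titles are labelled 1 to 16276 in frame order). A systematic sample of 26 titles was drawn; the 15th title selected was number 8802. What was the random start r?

k = 16276/26 = 626
r = 8802 − (15−1)×626 = 8802 − 8764 = 38

38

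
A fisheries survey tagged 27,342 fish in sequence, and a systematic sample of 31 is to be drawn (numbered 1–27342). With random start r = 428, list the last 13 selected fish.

16304, 17186, 18068, 18950, 19832, 20714, 21596, 22478, 23360, 24242, 25124, 26006, 26888

k = N/n = 27342/31 = 882
19th selection = 428 + 18×882 = 16304
20th: 16304 + 882 = 17186
21st: 17186 + 882 = 18068
22nd: 18068 + 882 = 18950
23rd: 18950 + 882 = 19832
24th: 19832 + 882 = 20714
25th: 20714 + 882 = 21596
26th: 21596 + 882 = 22478
27th: 22478 + 882 = 23360
28th: 23360 + 882 = 24242
29th: 24242 + 882 = 25124
30th: 25124 + 882 = 26006
31st: 26006 + 882 = 26888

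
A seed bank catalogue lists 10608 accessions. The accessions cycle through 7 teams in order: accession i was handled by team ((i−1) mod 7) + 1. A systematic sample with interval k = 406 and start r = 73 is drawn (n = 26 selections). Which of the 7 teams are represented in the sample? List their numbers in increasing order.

Consecutive selections differ by k = 406, so their team numbers differ by 406 mod 7 = 0.
gcd(406, 7) = 7, so the sample visits 7/7 = 1 distinct residues mod 7.
Start 73 is team 3; the teams hit are 3.

3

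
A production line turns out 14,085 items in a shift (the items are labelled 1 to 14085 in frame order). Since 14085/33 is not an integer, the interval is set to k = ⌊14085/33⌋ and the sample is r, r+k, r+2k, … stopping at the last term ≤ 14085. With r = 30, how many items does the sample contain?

33

k = ⌊14085/33⌋ = 426
Achieved size = ⌊(14085 − 30)/426⌋ + 1 = ⌊14055/426⌋ + 1 = 32 + 1 = 33
(last selection: 30 + 32×426 = 13662 ≤ 14085; next would be 14088 > 14085)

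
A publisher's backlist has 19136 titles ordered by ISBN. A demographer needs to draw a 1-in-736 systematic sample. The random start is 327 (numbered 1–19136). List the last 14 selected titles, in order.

9159, 9895, 10631, 11367, 12103, 12839, 13575, 14311, 15047, 15783, 16519, 17255, 17991, 18727

13th selection = 327 + 12×736 = 9159
14th: 9159 + 736 = 9895
15th: 9895 + 736 = 10631
16th: 10631 + 736 = 11367
17th: 11367 + 736 = 12103
18th: 12103 + 736 = 12839
19th: 12839 + 736 = 13575
20th: 13575 + 736 = 14311
21st: 14311 + 736 = 15047
22nd: 15047 + 736 = 15783
23rd: 15783 + 736 = 16519
24th: 16519 + 736 = 17255
25th: 17255 + 736 = 17991
26th: 17991 + 736 = 18727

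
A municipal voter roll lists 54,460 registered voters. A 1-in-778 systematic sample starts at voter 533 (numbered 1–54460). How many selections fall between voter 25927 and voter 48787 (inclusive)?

k = 778
First selection ≥ 25927: 533 + ⌈(25927−533)/778⌉·778 = 533 + 33×778 = 26207
Last selection ≤ 48787: 533 + ⌊(48787−533)/778⌋·778 = 533 + 62×778 = 48769
Count = 62 − 33 + 1 = 30

30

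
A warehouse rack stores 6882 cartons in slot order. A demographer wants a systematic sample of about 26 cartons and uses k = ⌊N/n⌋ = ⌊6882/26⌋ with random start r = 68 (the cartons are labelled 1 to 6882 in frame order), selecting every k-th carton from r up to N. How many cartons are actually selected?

k = ⌊6882/26⌋ = 264
Achieved size = ⌊(6882 − 68)/264⌋ + 1 = ⌊6814/264⌋ + 1 = 25 + 1 = 26
(last selection: 68 + 25×264 = 6668 ≤ 6882; next would be 6932 > 6882)

26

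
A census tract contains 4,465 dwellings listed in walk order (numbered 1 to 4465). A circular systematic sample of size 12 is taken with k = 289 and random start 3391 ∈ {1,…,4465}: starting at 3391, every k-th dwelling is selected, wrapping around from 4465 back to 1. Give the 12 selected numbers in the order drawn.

Selection 1: 3391
Selection 2: 3391 + 289 = 3680
Selection 3: 3680 + 289 = 3969
Selection 4: 3969 + 289 = 4258
Selection 5: 4258 + 289 = 4547 → 4547 − 4465 = 82
Selection 6: 82 + 289 = 371
Selection 7: 371 + 289 = 660
Selection 8: 660 + 289 = 949
Selection 9: 949 + 289 = 1238
Selection 10: 1238 + 289 = 1527
Selection 11: 1527 + 289 = 1816
Selection 12: 1816 + 289 = 2105

3391, 3680, 3969, 4258, 82, 371, 660, 949, 1238, 1527, 1816, 2105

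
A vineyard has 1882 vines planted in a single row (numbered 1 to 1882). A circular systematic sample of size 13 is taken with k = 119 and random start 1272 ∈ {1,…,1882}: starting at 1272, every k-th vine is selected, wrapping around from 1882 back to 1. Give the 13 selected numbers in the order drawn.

1272, 1391, 1510, 1629, 1748, 1867, 104, 223, 342, 461, 580, 699, 818

Selection 1: 1272
Selection 2: 1272 + 119 = 1391
Selection 3: 1391 + 119 = 1510
Selection 4: 1510 + 119 = 1629
Selection 5: 1629 + 119 = 1748
Selection 6: 1748 + 119 = 1867
Selection 7: 1867 + 119 = 1986 → 1986 − 1882 = 104
Selection 8: 104 + 119 = 223
Selection 9: 223 + 119 = 342
Selection 10: 342 + 119 = 461
Selection 11: 461 + 119 = 580
Selection 12: 580 + 119 = 699
Selection 13: 699 + 119 = 818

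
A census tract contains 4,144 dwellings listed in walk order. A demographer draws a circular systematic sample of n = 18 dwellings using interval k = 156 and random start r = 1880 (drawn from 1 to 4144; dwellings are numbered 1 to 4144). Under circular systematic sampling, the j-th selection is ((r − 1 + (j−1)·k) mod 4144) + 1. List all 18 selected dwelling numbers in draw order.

1880, 2036, 2192, 2348, 2504, 2660, 2816, 2972, 3128, 3284, 3440, 3596, 3752, 3908, 4064, 76, 232, 388

Selection 1: 1880
Selection 2: 1880 + 156 = 2036
Selection 3: 2036 + 156 = 2192
Selection 4: 2192 + 156 = 2348
Selection 5: 2348 + 156 = 2504
Selection 6: 2504 + 156 = 2660
Selection 7: 2660 + 156 = 2816
Selection 8: 2816 + 156 = 2972
Selection 9: 2972 + 156 = 3128
Selection 10: 3128 + 156 = 3284
Selection 11: 3284 + 156 = 3440
Selection 12: 3440 + 156 = 3596
Selection 13: 3596 + 156 = 3752
Selection 14: 3752 + 156 = 3908
Selection 15: 3908 + 156 = 4064
Selection 16: 4064 + 156 = 4220 → 4220 − 4144 = 76
Selection 17: 76 + 156 = 232
Selection 18: 232 + 156 = 388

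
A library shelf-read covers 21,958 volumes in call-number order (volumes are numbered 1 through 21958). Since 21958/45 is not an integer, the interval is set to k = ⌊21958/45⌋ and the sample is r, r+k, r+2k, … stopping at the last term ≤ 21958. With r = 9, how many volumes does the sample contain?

46

k = ⌊21958/45⌋ = 487
Achieved size = ⌊(21958 − 9)/487⌋ + 1 = ⌊21949/487⌋ + 1 = 45 + 1 = 46
(last selection: 9 + 45×487 = 21924 ≤ 21958; next would be 22411 > 21958)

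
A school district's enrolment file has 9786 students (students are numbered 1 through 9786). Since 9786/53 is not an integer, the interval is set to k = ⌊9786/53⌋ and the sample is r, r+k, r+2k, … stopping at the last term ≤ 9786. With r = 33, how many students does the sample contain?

k = ⌊9786/53⌋ = 184
Achieved size = ⌊(9786 − 33)/184⌋ + 1 = ⌊9753/184⌋ + 1 = 53 + 1 = 54
(last selection: 33 + 53×184 = 9785 ≤ 9786; next would be 9969 > 9786)

54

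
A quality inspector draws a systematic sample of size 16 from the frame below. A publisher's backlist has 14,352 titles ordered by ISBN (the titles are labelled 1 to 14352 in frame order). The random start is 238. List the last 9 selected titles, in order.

6517, 7414, 8311, 9208, 10105, 11002, 11899, 12796, 13693

k = N/n = 14352/16 = 897
8th selection = 238 + 7×897 = 6517
9th: 6517 + 897 = 7414
10th: 7414 + 897 = 8311
11th: 8311 + 897 = 9208
12th: 9208 + 897 = 10105
13th: 10105 + 897 = 11002
14th: 11002 + 897 = 11899
15th: 11899 + 897 = 12796
16th: 12796 + 897 = 13693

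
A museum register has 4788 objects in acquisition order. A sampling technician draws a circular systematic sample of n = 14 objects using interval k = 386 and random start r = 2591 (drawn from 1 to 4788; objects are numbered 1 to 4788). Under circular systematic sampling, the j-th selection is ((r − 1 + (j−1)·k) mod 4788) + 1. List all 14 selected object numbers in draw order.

Selection 1: 2591
Selection 2: 2591 + 386 = 2977
Selection 3: 2977 + 386 = 3363
Selection 4: 3363 + 386 = 3749
Selection 5: 3749 + 386 = 4135
Selection 6: 4135 + 386 = 4521
Selection 7: 4521 + 386 = 4907 → 4907 − 4788 = 119
Selection 8: 119 + 386 = 505
Selection 9: 505 + 386 = 891
Selection 10: 891 + 386 = 1277
Selection 11: 1277 + 386 = 1663
Selection 12: 1663 + 386 = 2049
Selection 13: 2049 + 386 = 2435
Selection 14: 2435 + 386 = 2821

2591, 2977, 3363, 3749, 4135, 4521, 119, 505, 891, 1277, 1663, 2049, 2435, 2821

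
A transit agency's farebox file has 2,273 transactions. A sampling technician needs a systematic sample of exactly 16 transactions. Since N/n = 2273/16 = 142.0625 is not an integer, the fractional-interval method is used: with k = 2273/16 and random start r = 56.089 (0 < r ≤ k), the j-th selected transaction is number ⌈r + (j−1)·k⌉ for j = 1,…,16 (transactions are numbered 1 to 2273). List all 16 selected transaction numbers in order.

j=1: r + 0k = 56.089 → ⌈·⌉ = 57
j=2: r + 1k = 198.1515 → ⌈·⌉ = 199
j=3: r + 2k = 340.214 → ⌈·⌉ = 341
j=4: r + 3k = 482.2765 → ⌈·⌉ = 483
j=5: r + 4k = 624.339 → ⌈·⌉ = 625
j=6: r + 5k = 766.4015 → ⌈·⌉ = 767
j=7: r + 6k = 908.464 → ⌈·⌉ = 909
j=8: r + 7k = 1050.5265 → ⌈·⌉ = 1051
j=9: r + 8k = 1192.589 → ⌈·⌉ = 1193
j=10: r + 9k = 1334.6515 → ⌈·⌉ = 1335
j=11: r + 10k = 1476.714 → ⌈·⌉ = 1477
j=12: r + 11k = 1618.7765 → ⌈·⌉ = 1619
j=13: r + 12k = 1760.839 → ⌈·⌉ = 1761
j=14: r + 13k = 1902.9015 → ⌈·⌉ = 1903
j=15: r + 14k = 2044.964 → ⌈·⌉ = 2045
j=16: r + 15k = 2187.0265 → ⌈·⌉ = 2188

57, 199, 341, 483, 625, 767, 909, 1051, 1193, 1335, 1477, 1619, 1761, 1903, 2045, 2188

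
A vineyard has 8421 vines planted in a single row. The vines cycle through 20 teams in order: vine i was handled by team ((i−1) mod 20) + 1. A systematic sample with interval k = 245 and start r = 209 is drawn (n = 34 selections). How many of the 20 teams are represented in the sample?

4

Consecutive selections differ by k = 245, so their team numbers differ by 245 mod 20 = 5.
gcd(245, 20) = 5, so the sample visits 20/5 = 4 distinct residues mod 20.
Start 209 is team 9; the teams hit are 4, 9, 14, 19.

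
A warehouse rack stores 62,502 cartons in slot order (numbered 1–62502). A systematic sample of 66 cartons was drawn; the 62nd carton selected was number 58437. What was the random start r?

k = 62502/66 = 947
r = 58437 − (62−1)×947 = 58437 − 57767 = 670

670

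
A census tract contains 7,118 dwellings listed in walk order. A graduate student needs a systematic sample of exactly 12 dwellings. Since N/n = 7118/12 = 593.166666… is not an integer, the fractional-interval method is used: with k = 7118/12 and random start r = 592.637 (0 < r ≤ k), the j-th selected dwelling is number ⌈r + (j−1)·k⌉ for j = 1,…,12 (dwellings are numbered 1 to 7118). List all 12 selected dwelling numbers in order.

j=1: r + 0k = 592.637 → ⌈·⌉ = 593
j=2: r + 1k = 1185.803666… → ⌈·⌉ = 1186
j=3: r + 2k = 1778.970333… → ⌈·⌉ = 1779
j=4: r + 3k = 2372.137 → ⌈·⌉ = 2373
j=5: r + 4k = 2965.303666… → ⌈·⌉ = 2966
j=6: r + 5k = 3558.470333… → ⌈·⌉ = 3559
j=7: r + 6k = 4151.637 → ⌈·⌉ = 4152
j=8: r + 7k = 4744.803666… → ⌈·⌉ = 4745
j=9: r + 8k = 5337.970333… → ⌈·⌉ = 5338
j=10: r + 9k = 5931.137 → ⌈·⌉ = 5932
j=11: r + 10k = 6524.303666… → ⌈·⌉ = 6525
j=12: r + 11k = 7117.470333… → ⌈·⌉ = 7118

593, 1186, 1779, 2373, 2966, 3559, 4152, 4745, 5338, 5932, 6525, 7118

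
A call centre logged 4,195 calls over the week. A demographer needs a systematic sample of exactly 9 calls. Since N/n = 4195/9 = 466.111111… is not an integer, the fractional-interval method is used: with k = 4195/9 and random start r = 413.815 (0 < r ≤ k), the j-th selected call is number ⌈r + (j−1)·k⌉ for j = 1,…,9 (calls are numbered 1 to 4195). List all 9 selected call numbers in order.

414, 880, 1347, 1813, 2279, 2745, 3211, 3677, 4143

j=1: r + 0k = 413.815 → ⌈·⌉ = 414
j=2: r + 1k = 879.926111… → ⌈·⌉ = 880
j=3: r + 2k = 1346.037222… → ⌈·⌉ = 1347
j=4: r + 3k = 1812.148333… → ⌈·⌉ = 1813
j=5: r + 4k = 2278.259444… → ⌈·⌉ = 2279
j=6: r + 5k = 2744.370555… → ⌈·⌉ = 2745
j=7: r + 6k = 3210.481666… → ⌈·⌉ = 3211
j=8: r + 7k = 3676.592777… → ⌈·⌉ = 3677
j=9: r + 8k = 4142.703888… → ⌈·⌉ = 4143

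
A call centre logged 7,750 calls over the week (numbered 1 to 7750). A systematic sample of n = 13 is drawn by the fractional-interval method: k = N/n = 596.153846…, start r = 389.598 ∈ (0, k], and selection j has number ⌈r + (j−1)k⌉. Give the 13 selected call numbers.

390, 986, 1582, 2179, 2775, 3371, 3967, 4563, 5159, 5755, 6352, 6948, 7544

j=1: r + 0k = 389.598 → ⌈·⌉ = 390
j=2: r + 1k = 985.751846… → ⌈·⌉ = 986
j=3: r + 2k = 1581.905692… → ⌈·⌉ = 1582
j=4: r + 3k = 2178.059538… → ⌈·⌉ = 2179
j=5: r + 4k = 2774.213384… → ⌈·⌉ = 2775
j=6: r + 5k = 3370.367230… → ⌈·⌉ = 3371
j=7: r + 6k = 3966.521076… → ⌈·⌉ = 3967
j=8: r + 7k = 4562.674923… → ⌈·⌉ = 4563
j=9: r + 8k = 5158.828769… → ⌈·⌉ = 5159
j=10: r + 9k = 5754.982615… → ⌈·⌉ = 5755
j=11: r + 10k = 6351.136461… → ⌈·⌉ = 6352
j=12: r + 11k = 6947.290307… → ⌈·⌉ = 6948
j=13: r + 12k = 7543.444153… → ⌈·⌉ = 7544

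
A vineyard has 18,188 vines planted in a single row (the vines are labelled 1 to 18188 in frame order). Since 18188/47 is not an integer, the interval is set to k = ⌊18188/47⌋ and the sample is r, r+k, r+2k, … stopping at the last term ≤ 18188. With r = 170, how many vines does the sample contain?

47

k = ⌊18188/47⌋ = 386
Achieved size = ⌊(18188 − 170)/386⌋ + 1 = ⌊18018/386⌋ + 1 = 46 + 1 = 47
(last selection: 170 + 46×386 = 17926 ≤ 18188; next would be 18312 > 18188)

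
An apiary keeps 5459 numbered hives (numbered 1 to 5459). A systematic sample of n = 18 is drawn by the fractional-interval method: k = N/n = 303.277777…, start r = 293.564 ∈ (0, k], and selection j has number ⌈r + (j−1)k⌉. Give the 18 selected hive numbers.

j=1: r + 0k = 293.564 → ⌈·⌉ = 294
j=2: r + 1k = 596.841777… → ⌈·⌉ = 597
j=3: r + 2k = 900.119555… → ⌈·⌉ = 901
j=4: r + 3k = 1203.397333… → ⌈·⌉ = 1204
j=5: r + 4k = 1506.675111… → ⌈·⌉ = 1507
j=6: r + 5k = 1809.952888… → ⌈·⌉ = 1810
j=7: r + 6k = 2113.230666… → ⌈·⌉ = 2114
j=8: r + 7k = 2416.508444… → ⌈·⌉ = 2417
j=9: r + 8k = 2719.786222… → ⌈·⌉ = 2720
j=10: r + 9k = 3023.064 → ⌈·⌉ = 3024
j=11: r + 10k = 3326.341777… → ⌈·⌉ = 3327
j=12: r + 11k = 3629.619555… → ⌈·⌉ = 3630
j=13: r + 12k = 3932.897333… → ⌈·⌉ = 3933
j=14: r + 13k = 4236.175111… → ⌈·⌉ = 4237
j=15: r + 14k = 4539.452888… → ⌈·⌉ = 4540
j=16: r + 15k = 4842.730666… → ⌈·⌉ = 4843
j=17: r + 16k = 5146.008444… → ⌈·⌉ = 5147
j=18: r + 17k = 5449.286222… → ⌈·⌉ = 5450

294, 597, 901, 1204, 1507, 1810, 2114, 2417, 2720, 3024, 3327, 3630, 3933, 4237, 4540, 4843, 5147, 5450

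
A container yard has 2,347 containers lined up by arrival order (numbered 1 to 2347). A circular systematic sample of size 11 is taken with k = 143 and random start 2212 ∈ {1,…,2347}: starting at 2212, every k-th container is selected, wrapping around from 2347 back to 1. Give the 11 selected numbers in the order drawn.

2212, 8, 151, 294, 437, 580, 723, 866, 1009, 1152, 1295

Selection 1: 2212
Selection 2: 2212 + 143 = 2355 → 2355 − 2347 = 8
Selection 3: 8 + 143 = 151
Selection 4: 151 + 143 = 294
Selection 5: 294 + 143 = 437
Selection 6: 437 + 143 = 580
Selection 7: 580 + 143 = 723
Selection 8: 723 + 143 = 866
Selection 9: 866 + 143 = 1009
Selection 10: 1009 + 143 = 1152
Selection 11: 1152 + 143 = 1295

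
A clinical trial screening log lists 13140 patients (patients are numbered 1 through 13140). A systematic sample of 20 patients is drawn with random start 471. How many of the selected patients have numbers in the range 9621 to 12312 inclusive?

5

k = 13140/20 = 657
First selection ≥ 9621: 471 + ⌈(9621−471)/657⌉·657 = 471 + 14×657 = 9669
Last selection ≤ 12312: 471 + ⌊(12312−471)/657⌋·657 = 471 + 18×657 = 12297
Count = 18 − 14 + 1 = 5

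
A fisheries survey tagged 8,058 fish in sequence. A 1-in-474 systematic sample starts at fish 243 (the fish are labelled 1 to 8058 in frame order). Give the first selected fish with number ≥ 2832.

3087

k = 474
Steps past start: ⌈(2832 − 243)/474⌉ = ⌈2589/474⌉ = 6
Selected fish: 243 + 6×474 = 3087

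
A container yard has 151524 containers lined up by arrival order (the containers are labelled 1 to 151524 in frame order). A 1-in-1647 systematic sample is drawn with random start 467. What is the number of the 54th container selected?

k = 1647
54th selection = r + (54−1)·k = 467 + 53×1647 = 467 + 87291 = 87758

87758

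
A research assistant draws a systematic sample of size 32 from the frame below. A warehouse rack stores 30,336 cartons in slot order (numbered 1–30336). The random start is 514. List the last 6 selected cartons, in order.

25162, 26110, 27058, 28006, 28954, 29902

k = N/n = 30336/32 = 948
27th selection = 514 + 26×948 = 25162
28th: 25162 + 948 = 26110
29th: 26110 + 948 = 27058
30th: 27058 + 948 = 28006
31st: 28006 + 948 = 28954
32nd: 28954 + 948 = 29902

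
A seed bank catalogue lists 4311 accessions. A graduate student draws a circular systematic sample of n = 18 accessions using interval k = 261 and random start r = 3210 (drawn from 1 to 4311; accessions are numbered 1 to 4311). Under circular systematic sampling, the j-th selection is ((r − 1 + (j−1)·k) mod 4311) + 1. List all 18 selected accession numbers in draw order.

Selection 1: 3210
Selection 2: 3210 + 261 = 3471
Selection 3: 3471 + 261 = 3732
Selection 4: 3732 + 261 = 3993
Selection 5: 3993 + 261 = 4254
Selection 6: 4254 + 261 = 4515 → 4515 − 4311 = 204
Selection 7: 204 + 261 = 465
Selection 8: 465 + 261 = 726
Selection 9: 726 + 261 = 987
Selection 10: 987 + 261 = 1248
Selection 11: 1248 + 261 = 1509
Selection 12: 1509 + 261 = 1770
Selection 13: 1770 + 261 = 2031
Selection 14: 2031 + 261 = 2292
Selection 15: 2292 + 261 = 2553
Selection 16: 2553 + 261 = 2814
Selection 17: 2814 + 261 = 3075
Selection 18: 3075 + 261 = 3336

3210, 3471, 3732, 3993, 4254, 204, 465, 726, 987, 1248, 1509, 1770, 2031, 2292, 2553, 2814, 3075, 3336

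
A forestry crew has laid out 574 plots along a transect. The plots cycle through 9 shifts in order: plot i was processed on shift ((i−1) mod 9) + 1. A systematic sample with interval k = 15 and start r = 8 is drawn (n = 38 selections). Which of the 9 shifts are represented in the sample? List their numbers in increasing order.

Consecutive selections differ by k = 15, so their shift numbers differ by 15 mod 9 = 6.
gcd(15, 9) = 3, so the sample visits 9/3 = 3 distinct residues mod 9.
Start 8 is shift 8; the shifts hit are 2, 5, 8.

2, 5, 8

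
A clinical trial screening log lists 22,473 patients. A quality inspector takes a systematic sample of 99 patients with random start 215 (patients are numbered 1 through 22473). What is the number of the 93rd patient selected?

k = 22473/99 = 227
93rd selection = r + (93−1)·k = 215 + 92×227 = 215 + 20884 = 21099

21099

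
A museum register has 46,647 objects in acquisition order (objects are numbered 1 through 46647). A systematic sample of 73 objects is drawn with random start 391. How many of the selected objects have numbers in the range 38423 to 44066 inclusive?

k = 46647/73 = 639
First selection ≥ 38423: 391 + ⌈(38423−391)/639⌉·639 = 391 + 60×639 = 38731
Last selection ≤ 44066: 391 + ⌊(44066−391)/639⌋·639 = 391 + 68×639 = 43843
Count = 68 − 60 + 1 = 9

9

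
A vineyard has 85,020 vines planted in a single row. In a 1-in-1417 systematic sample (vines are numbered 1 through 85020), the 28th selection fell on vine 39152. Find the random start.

893

k = 1417
r = 39152 − (28−1)×1417 = 39152 − 38259 = 893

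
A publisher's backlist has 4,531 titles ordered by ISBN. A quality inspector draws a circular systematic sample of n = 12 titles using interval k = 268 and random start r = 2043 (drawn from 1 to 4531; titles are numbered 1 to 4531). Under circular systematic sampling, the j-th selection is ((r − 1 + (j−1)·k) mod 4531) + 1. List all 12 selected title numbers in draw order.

2043, 2311, 2579, 2847, 3115, 3383, 3651, 3919, 4187, 4455, 192, 460

Selection 1: 2043
Selection 2: 2043 + 268 = 2311
Selection 3: 2311 + 268 = 2579
Selection 4: 2579 + 268 = 2847
Selection 5: 2847 + 268 = 3115
Selection 6: 3115 + 268 = 3383
Selection 7: 3383 + 268 = 3651
Selection 8: 3651 + 268 = 3919
Selection 9: 3919 + 268 = 4187
Selection 10: 4187 + 268 = 4455
Selection 11: 4455 + 268 = 4723 → 4723 − 4531 = 192
Selection 12: 192 + 268 = 460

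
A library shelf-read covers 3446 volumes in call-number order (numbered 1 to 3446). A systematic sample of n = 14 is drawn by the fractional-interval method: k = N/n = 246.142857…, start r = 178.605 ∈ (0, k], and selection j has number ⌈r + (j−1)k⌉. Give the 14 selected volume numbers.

j=1: r + 0k = 178.605 → ⌈·⌉ = 179
j=2: r + 1k = 424.747857… → ⌈·⌉ = 425
j=3: r + 2k = 670.890714… → ⌈·⌉ = 671
j=4: r + 3k = 917.033571… → ⌈·⌉ = 918
j=5: r + 4k = 1163.176428… → ⌈·⌉ = 1164
j=6: r + 5k = 1409.319285… → ⌈·⌉ = 1410
j=7: r + 6k = 1655.462142… → ⌈·⌉ = 1656
j=8: r + 7k = 1901.605 → ⌈·⌉ = 1902
j=9: r + 8k = 2147.747857… → ⌈·⌉ = 2148
j=10: r + 9k = 2393.890714… → ⌈·⌉ = 2394
j=11: r + 10k = 2640.033571… → ⌈·⌉ = 2641
j=12: r + 11k = 2886.176428… → ⌈·⌉ = 2887
j=13: r + 12k = 3132.319285… → ⌈·⌉ = 3133
j=14: r + 13k = 3378.462142… → ⌈·⌉ = 3379

179, 425, 671, 918, 1164, 1410, 1656, 1902, 2148, 2394, 2641, 2887, 3133, 3379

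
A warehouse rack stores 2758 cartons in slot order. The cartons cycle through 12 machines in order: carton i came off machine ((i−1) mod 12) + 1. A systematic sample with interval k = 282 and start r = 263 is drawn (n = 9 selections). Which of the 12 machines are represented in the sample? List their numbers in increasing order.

Consecutive selections differ by k = 282, so their machine numbers differ by 282 mod 12 = 6.
gcd(282, 12) = 6, so the sample visits 12/6 = 2 distinct residues mod 12.
Start 263 is machine 11; the machines hit are 5, 11.

5, 11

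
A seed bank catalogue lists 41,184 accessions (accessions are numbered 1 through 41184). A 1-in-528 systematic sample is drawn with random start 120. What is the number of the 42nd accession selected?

k = 528
42nd selection = r + (42−1)·k = 120 + 41×528 = 120 + 21648 = 21768

21768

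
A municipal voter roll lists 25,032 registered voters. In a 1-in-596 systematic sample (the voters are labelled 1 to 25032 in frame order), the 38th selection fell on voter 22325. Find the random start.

k = 596
r = 22325 − (38−1)×596 = 22325 − 22052 = 273

273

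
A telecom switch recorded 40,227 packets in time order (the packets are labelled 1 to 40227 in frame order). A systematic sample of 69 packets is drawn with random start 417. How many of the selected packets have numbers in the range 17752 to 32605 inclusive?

k = 40227/69 = 583
First selection ≥ 17752: 417 + ⌈(17752−417)/583⌉·583 = 417 + 30×583 = 17907
Last selection ≤ 32605: 417 + ⌊(32605−417)/583⌋·583 = 417 + 55×583 = 32482
Count = 55 − 30 + 1 = 26

26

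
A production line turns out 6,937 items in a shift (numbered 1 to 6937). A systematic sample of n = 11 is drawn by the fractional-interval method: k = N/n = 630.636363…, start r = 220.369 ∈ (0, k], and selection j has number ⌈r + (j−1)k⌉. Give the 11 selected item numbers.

221, 852, 1482, 2113, 2743, 3374, 4005, 4635, 5266, 5897, 6527

j=1: r + 0k = 220.369 → ⌈·⌉ = 221
j=2: r + 1k = 851.005363… → ⌈·⌉ = 852
j=3: r + 2k = 1481.641727… → ⌈·⌉ = 1482
j=4: r + 3k = 2112.278090… → ⌈·⌉ = 2113
j=5: r + 4k = 2742.914454… → ⌈·⌉ = 2743
j=6: r + 5k = 3373.550818… → ⌈·⌉ = 3374
j=7: r + 6k = 4004.187181… → ⌈·⌉ = 4005
j=8: r + 7k = 4634.823545… → ⌈·⌉ = 4635
j=9: r + 8k = 5265.459909… → ⌈·⌉ = 5266
j=10: r + 9k = 5896.096272… → ⌈·⌉ = 5897
j=11: r + 10k = 6526.732636… → ⌈·⌉ = 6527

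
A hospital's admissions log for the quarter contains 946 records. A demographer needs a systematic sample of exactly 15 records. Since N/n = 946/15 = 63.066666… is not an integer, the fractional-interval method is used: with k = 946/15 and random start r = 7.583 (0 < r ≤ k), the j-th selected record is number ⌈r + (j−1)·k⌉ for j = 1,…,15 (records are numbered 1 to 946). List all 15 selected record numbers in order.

8, 71, 134, 197, 260, 323, 386, 450, 513, 576, 639, 702, 765, 828, 891

j=1: r + 0k = 7.583 → ⌈·⌉ = 8
j=2: r + 1k = 70.649666… → ⌈·⌉ = 71
j=3: r + 2k = 133.716333… → ⌈·⌉ = 134
j=4: r + 3k = 196.783 → ⌈·⌉ = 197
j=5: r + 4k = 259.849666… → ⌈·⌉ = 260
j=6: r + 5k = 322.916333… → ⌈·⌉ = 323
j=7: r + 6k = 385.983 → ⌈·⌉ = 386
j=8: r + 7k = 449.049666… → ⌈·⌉ = 450
j=9: r + 8k = 512.116333… → ⌈·⌉ = 513
j=10: r + 9k = 575.183 → ⌈·⌉ = 576
j=11: r + 10k = 638.249666… → ⌈·⌉ = 639
j=12: r + 11k = 701.316333… → ⌈·⌉ = 702
j=13: r + 12k = 764.383 → ⌈·⌉ = 765
j=14: r + 13k = 827.449666… → ⌈·⌉ = 828
j=15: r + 14k = 890.516333… → ⌈·⌉ = 891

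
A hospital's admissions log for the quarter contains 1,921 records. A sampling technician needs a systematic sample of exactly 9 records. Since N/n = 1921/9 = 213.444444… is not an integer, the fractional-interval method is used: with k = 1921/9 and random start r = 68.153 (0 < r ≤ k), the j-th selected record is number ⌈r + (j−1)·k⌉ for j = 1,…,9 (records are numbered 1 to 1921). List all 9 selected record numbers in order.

69, 282, 496, 709, 922, 1136, 1349, 1563, 1776

j=1: r + 0k = 68.153 → ⌈·⌉ = 69
j=2: r + 1k = 281.597444… → ⌈·⌉ = 282
j=3: r + 2k = 495.041888… → ⌈·⌉ = 496
j=4: r + 3k = 708.486333… → ⌈·⌉ = 709
j=5: r + 4k = 921.930777… → ⌈·⌉ = 922
j=6: r + 5k = 1135.375222… → ⌈·⌉ = 1136
j=7: r + 6k = 1348.819666… → ⌈·⌉ = 1349
j=8: r + 7k = 1562.264111… → ⌈·⌉ = 1563
j=9: r + 8k = 1775.708555… → ⌈·⌉ = 1776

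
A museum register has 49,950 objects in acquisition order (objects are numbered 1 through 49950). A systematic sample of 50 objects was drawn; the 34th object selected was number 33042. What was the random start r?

k = 49950/50 = 999
r = 33042 − (34−1)×999 = 33042 − 32967 = 75

75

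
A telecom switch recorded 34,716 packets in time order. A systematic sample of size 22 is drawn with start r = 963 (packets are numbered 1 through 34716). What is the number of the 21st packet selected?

k = 34716/22 = 1578
21st selection = r + (21−1)·k = 963 + 20×1578 = 963 + 31560 = 32523

32523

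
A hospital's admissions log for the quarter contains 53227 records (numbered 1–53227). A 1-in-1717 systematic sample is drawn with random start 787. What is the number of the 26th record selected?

43712

k = 1717
26th selection = r + (26−1)·k = 787 + 25×1717 = 787 + 42925 = 43712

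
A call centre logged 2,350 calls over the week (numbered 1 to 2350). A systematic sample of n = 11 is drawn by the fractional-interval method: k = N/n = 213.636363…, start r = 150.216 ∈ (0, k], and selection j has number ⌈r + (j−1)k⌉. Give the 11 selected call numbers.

151, 364, 578, 792, 1005, 1219, 1433, 1646, 1860, 2073, 2287

j=1: r + 0k = 150.216 → ⌈·⌉ = 151
j=2: r + 1k = 363.852363… → ⌈·⌉ = 364
j=3: r + 2k = 577.488727… → ⌈·⌉ = 578
j=4: r + 3k = 791.125090… → ⌈·⌉ = 792
j=5: r + 4k = 1004.761454… → ⌈·⌉ = 1005
j=6: r + 5k = 1218.397818… → ⌈·⌉ = 1219
j=7: r + 6k = 1432.034181… → ⌈·⌉ = 1433
j=8: r + 7k = 1645.670545… → ⌈·⌉ = 1646
j=9: r + 8k = 1859.306909… → ⌈·⌉ = 1860
j=10: r + 9k = 2072.943272… → ⌈·⌉ = 2073
j=11: r + 10k = 2286.579636… → ⌈·⌉ = 2287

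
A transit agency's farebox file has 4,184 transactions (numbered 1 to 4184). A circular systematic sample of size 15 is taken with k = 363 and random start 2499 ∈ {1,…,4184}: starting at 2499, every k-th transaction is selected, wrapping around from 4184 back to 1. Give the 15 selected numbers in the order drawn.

2499, 2862, 3225, 3588, 3951, 130, 493, 856, 1219, 1582, 1945, 2308, 2671, 3034, 3397

Selection 1: 2499
Selection 2: 2499 + 363 = 2862
Selection 3: 2862 + 363 = 3225
Selection 4: 3225 + 363 = 3588
Selection 5: 3588 + 363 = 3951
Selection 6: 3951 + 363 = 4314 → 4314 − 4184 = 130
Selection 7: 130 + 363 = 493
Selection 8: 493 + 363 = 856
Selection 9: 856 + 363 = 1219
Selection 10: 1219 + 363 = 1582
Selection 11: 1582 + 363 = 1945
Selection 12: 1945 + 363 = 2308
Selection 13: 2308 + 363 = 2671
Selection 14: 2671 + 363 = 3034
Selection 15: 3034 + 363 = 3397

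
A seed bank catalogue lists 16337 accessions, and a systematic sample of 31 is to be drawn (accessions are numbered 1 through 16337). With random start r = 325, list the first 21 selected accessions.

325, 852, 1379, 1906, 2433, 2960, 3487, 4014, 4541, 5068, 5595, 6122, 6649, 7176, 7703, 8230, 8757, 9284, 9811, 10338, 10865

k = N/n = 16337/31 = 527
accession 1: 325
accession 2: 325 + 527 = 852
accession 3: 852 + 527 = 1379
accession 4: 1379 + 527 = 1906
accession 5: 1906 + 527 = 2433
accession 6: 2433 + 527 = 2960
accession 7: 2960 + 527 = 3487
accession 8: 3487 + 527 = 4014
accession 9: 4014 + 527 = 4541
accession 10: 4541 + 527 = 5068
accession 11: 5068 + 527 = 5595
accession 12: 5595 + 527 = 6122
accession 13: 6122 + 527 = 6649
accession 14: 6649 + 527 = 7176
accession 15: 7176 + 527 = 7703
accession 16: 7703 + 527 = 8230
accession 17: 8230 + 527 = 8757
accession 18: 8757 + 527 = 9284
accession 19: 9284 + 527 = 9811
accession 20: 9811 + 527 = 10338
accession 21: 10338 + 527 = 10865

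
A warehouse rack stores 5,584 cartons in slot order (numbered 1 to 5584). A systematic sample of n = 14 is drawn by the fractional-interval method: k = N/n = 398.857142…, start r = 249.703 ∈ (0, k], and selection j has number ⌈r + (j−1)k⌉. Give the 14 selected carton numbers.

250, 649, 1048, 1447, 1846, 2244, 2643, 3042, 3441, 3840, 4239, 4638, 5036, 5435

j=1: r + 0k = 249.703 → ⌈·⌉ = 250
j=2: r + 1k = 648.560142… → ⌈·⌉ = 649
j=3: r + 2k = 1047.417285… → ⌈·⌉ = 1048
j=4: r + 3k = 1446.274428… → ⌈·⌉ = 1447
j=5: r + 4k = 1845.131571… → ⌈·⌉ = 1846
j=6: r + 5k = 2243.988714… → ⌈·⌉ = 2244
j=7: r + 6k = 2642.845857… → ⌈·⌉ = 2643
j=8: r + 7k = 3041.703 → ⌈·⌉ = 3042
j=9: r + 8k = 3440.560142… → ⌈·⌉ = 3441
j=10: r + 9k = 3839.417285… → ⌈·⌉ = 3840
j=11: r + 10k = 4238.274428… → ⌈·⌉ = 4239
j=12: r + 11k = 4637.131571… → ⌈·⌉ = 4638
j=13: r + 12k = 5035.988714… → ⌈·⌉ = 5036
j=14: r + 13k = 5434.845857… → ⌈·⌉ = 5435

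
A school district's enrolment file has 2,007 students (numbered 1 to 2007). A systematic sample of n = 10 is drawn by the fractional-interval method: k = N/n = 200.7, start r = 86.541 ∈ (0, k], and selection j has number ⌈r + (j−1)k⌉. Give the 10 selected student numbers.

j=1: r + 0k = 86.541 → ⌈·⌉ = 87
j=2: r + 1k = 287.241 → ⌈·⌉ = 288
j=3: r + 2k = 487.941 → ⌈·⌉ = 488
j=4: r + 3k = 688.641 → ⌈·⌉ = 689
j=5: r + 4k = 889.341 → ⌈·⌉ = 890
j=6: r + 5k = 1090.041 → ⌈·⌉ = 1091
j=7: r + 6k = 1290.741 → ⌈·⌉ = 1291
j=8: r + 7k = 1491.441 → ⌈·⌉ = 1492
j=9: r + 8k = 1692.141 → ⌈·⌉ = 1693
j=10: r + 9k = 1892.841 → ⌈·⌉ = 1893

87, 288, 488, 689, 890, 1091, 1291, 1492, 1693, 1893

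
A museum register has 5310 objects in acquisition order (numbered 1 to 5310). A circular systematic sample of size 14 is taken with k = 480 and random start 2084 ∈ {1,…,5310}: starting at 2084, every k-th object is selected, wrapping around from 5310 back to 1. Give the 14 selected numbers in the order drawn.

Selection 1: 2084
Selection 2: 2084 + 480 = 2564
Selection 3: 2564 + 480 = 3044
Selection 4: 3044 + 480 = 3524
Selection 5: 3524 + 480 = 4004
Selection 6: 4004 + 480 = 4484
Selection 7: 4484 + 480 = 4964
Selection 8: 4964 + 480 = 5444 → 5444 − 5310 = 134
Selection 9: 134 + 480 = 614
Selection 10: 614 + 480 = 1094
Selection 11: 1094 + 480 = 1574
Selection 12: 1574 + 480 = 2054
Selection 13: 2054 + 480 = 2534
Selection 14: 2534 + 480 = 3014

2084, 2564, 3044, 3524, 4004, 4484, 4964, 134, 614, 1094, 1574, 2054, 2534, 3014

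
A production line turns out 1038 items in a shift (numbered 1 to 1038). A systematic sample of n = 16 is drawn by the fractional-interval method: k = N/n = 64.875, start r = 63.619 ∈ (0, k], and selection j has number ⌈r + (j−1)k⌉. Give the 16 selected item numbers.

j=1: r + 0k = 63.619 → ⌈·⌉ = 64
j=2: r + 1k = 128.494 → ⌈·⌉ = 129
j=3: r + 2k = 193.369 → ⌈·⌉ = 194
j=4: r + 3k = 258.244 → ⌈·⌉ = 259
j=5: r + 4k = 323.119 → ⌈·⌉ = 324
j=6: r + 5k = 387.994 → ⌈·⌉ = 388
j=7: r + 6k = 452.869 → ⌈·⌉ = 453
j=8: r + 7k = 517.744 → ⌈·⌉ = 518
j=9: r + 8k = 582.619 → ⌈·⌉ = 583
j=10: r + 9k = 647.494 → ⌈·⌉ = 648
j=11: r + 10k = 712.369 → ⌈·⌉ = 713
j=12: r + 11k = 777.244 → ⌈·⌉ = 778
j=13: r + 12k = 842.119 → ⌈·⌉ = 843
j=14: r + 13k = 906.994 → ⌈·⌉ = 907
j=15: r + 14k = 971.869 → ⌈·⌉ = 972
j=16: r + 15k = 1036.744 → ⌈·⌉ = 1037

64, 129, 194, 259, 324, 388, 453, 518, 583, 648, 713, 778, 843, 907, 972, 1037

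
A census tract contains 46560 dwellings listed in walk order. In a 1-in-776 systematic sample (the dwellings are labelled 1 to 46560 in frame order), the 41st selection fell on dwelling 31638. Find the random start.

598

k = 776
r = 31638 − (41−1)×776 = 31638 − 31040 = 598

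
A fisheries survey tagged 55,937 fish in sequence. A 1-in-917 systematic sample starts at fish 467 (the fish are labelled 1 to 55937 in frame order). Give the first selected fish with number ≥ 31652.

k = 917
Steps past start: ⌈(31652 − 467)/917⌉ = ⌈31185/917⌉ = 35
Selected fish: 467 + 35×917 = 32562

32562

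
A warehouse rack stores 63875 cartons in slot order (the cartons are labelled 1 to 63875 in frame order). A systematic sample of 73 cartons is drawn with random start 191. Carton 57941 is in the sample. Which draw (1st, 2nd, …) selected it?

k = 63875/73 = 875
position = (57941 − 191)/875 + 1 = 57750/875 + 1 = 66 + 1 = 67

67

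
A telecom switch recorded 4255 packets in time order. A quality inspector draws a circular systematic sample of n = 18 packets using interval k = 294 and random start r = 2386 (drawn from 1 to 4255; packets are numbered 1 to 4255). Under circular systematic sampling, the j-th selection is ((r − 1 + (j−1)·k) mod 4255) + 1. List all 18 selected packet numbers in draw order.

2386, 2680, 2974, 3268, 3562, 3856, 4150, 189, 483, 777, 1071, 1365, 1659, 1953, 2247, 2541, 2835, 3129

Selection 1: 2386
Selection 2: 2386 + 294 = 2680
Selection 3: 2680 + 294 = 2974
Selection 4: 2974 + 294 = 3268
Selection 5: 3268 + 294 = 3562
Selection 6: 3562 + 294 = 3856
Selection 7: 3856 + 294 = 4150
Selection 8: 4150 + 294 = 4444 → 4444 − 4255 = 189
Selection 9: 189 + 294 = 483
Selection 10: 483 + 294 = 777
Selection 11: 777 + 294 = 1071
Selection 12: 1071 + 294 = 1365
Selection 13: 1365 + 294 = 1659
Selection 14: 1659 + 294 = 1953
Selection 15: 1953 + 294 = 2247
Selection 16: 2247 + 294 = 2541
Selection 17: 2541 + 294 = 2835
Selection 18: 2835 + 294 = 3129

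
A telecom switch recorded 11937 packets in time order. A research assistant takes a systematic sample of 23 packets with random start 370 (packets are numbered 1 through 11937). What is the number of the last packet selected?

11788

k = 11937/23 = 519
23rd selection = r + (23−1)·k = 370 + 22×519 = 370 + 11418 = 11788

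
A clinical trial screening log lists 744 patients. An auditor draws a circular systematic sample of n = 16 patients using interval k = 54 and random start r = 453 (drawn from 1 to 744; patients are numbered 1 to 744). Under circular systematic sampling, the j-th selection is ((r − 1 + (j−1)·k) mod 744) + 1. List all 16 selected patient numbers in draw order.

453, 507, 561, 615, 669, 723, 33, 87, 141, 195, 249, 303, 357, 411, 465, 519

Selection 1: 453
Selection 2: 453 + 54 = 507
Selection 3: 507 + 54 = 561
Selection 4: 561 + 54 = 615
Selection 5: 615 + 54 = 669
Selection 6: 669 + 54 = 723
Selection 7: 723 + 54 = 777 → 777 − 744 = 33
Selection 8: 33 + 54 = 87
Selection 9: 87 + 54 = 141
Selection 10: 141 + 54 = 195
Selection 11: 195 + 54 = 249
Selection 12: 249 + 54 = 303
Selection 13: 303 + 54 = 357
Selection 14: 357 + 54 = 411
Selection 15: 411 + 54 = 465
Selection 16: 465 + 54 = 519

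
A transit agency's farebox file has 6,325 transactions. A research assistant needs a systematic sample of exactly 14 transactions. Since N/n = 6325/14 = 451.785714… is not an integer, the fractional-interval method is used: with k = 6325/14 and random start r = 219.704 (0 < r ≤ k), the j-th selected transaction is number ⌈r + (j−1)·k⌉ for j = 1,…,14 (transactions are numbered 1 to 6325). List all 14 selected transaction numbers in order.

220, 672, 1124, 1576, 2027, 2479, 2931, 3383, 3834, 4286, 4738, 5190, 5642, 6093

j=1: r + 0k = 219.704 → ⌈·⌉ = 220
j=2: r + 1k = 671.489714… → ⌈·⌉ = 672
j=3: r + 2k = 1123.275428… → ⌈·⌉ = 1124
j=4: r + 3k = 1575.061142… → ⌈·⌉ = 1576
j=5: r + 4k = 2026.846857… → ⌈·⌉ = 2027
j=6: r + 5k = 2478.632571… → ⌈·⌉ = 2479
j=7: r + 6k = 2930.418285… → ⌈·⌉ = 2931
j=8: r + 7k = 3382.204 → ⌈·⌉ = 3383
j=9: r + 8k = 3833.989714… → ⌈·⌉ = 3834
j=10: r + 9k = 4285.775428… → ⌈·⌉ = 4286
j=11: r + 10k = 4737.561142… → ⌈·⌉ = 4738
j=12: r + 11k = 5189.346857… → ⌈·⌉ = 5190
j=13: r + 12k = 5641.132571… → ⌈·⌉ = 5642
j=14: r + 13k = 6092.918285… → ⌈·⌉ = 6093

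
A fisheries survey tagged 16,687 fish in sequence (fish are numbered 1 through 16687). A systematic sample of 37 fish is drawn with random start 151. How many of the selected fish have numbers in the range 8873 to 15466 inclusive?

14

k = 16687/37 = 451
First selection ≥ 8873: 151 + ⌈(8873−151)/451⌉·451 = 151 + 20×451 = 9171
Last selection ≤ 15466: 151 + ⌊(15466−151)/451⌋·451 = 151 + 33×451 = 15034
Count = 33 − 20 + 1 = 14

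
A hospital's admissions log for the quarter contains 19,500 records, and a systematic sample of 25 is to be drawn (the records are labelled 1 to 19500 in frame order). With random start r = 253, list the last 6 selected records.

15073, 15853, 16633, 17413, 18193, 18973

k = N/n = 19500/25 = 780
20th selection = 253 + 19×780 = 15073
21st: 15073 + 780 = 15853
22nd: 15853 + 780 = 16633
23rd: 16633 + 780 = 17413
24th: 17413 + 780 = 18193
25th: 18193 + 780 = 18973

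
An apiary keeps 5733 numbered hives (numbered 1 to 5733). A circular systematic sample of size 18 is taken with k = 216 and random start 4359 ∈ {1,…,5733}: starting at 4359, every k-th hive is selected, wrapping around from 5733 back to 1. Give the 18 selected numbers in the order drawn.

Selection 1: 4359
Selection 2: 4359 + 216 = 4575
Selection 3: 4575 + 216 = 4791
Selection 4: 4791 + 216 = 5007
Selection 5: 5007 + 216 = 5223
Selection 6: 5223 + 216 = 5439
Selection 7: 5439 + 216 = 5655
Selection 8: 5655 + 216 = 5871 → 5871 − 5733 = 138
Selection 9: 138 + 216 = 354
Selection 10: 354 + 216 = 570
Selection 11: 570 + 216 = 786
Selection 12: 786 + 216 = 1002
Selection 13: 1002 + 216 = 1218
Selection 14: 1218 + 216 = 1434
Selection 15: 1434 + 216 = 1650
Selection 16: 1650 + 216 = 1866
Selection 17: 1866 + 216 = 2082
Selection 18: 2082 + 216 = 2298

4359, 4575, 4791, 5007, 5223, 5439, 5655, 138, 354, 570, 786, 1002, 1218, 1434, 1650, 1866, 2082, 2298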